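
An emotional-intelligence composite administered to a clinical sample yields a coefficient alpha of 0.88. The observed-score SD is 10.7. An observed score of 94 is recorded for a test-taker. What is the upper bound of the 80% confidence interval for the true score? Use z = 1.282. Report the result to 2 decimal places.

98.75

SEM = 10.700 · √(1 − 0.880) = 10.700 · √0.120 ≈ 10.700 · 0.346 ≈ 3.707
1.282 · SEM ≈ 4.752
Upper bound: 94 + 4.752 = 98.752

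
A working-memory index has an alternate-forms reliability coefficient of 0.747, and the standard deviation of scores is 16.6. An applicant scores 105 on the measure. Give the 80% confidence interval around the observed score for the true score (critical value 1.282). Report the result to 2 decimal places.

SEM = 16.600 * √(1 − 0.747) = 16.600 * √0.253 ≃ 16.600 * 0.503 ≃ 8.350
1.282 * SEM ≃ 10.704
Interval: (94.296, 115.704)

[94.30, 115.70]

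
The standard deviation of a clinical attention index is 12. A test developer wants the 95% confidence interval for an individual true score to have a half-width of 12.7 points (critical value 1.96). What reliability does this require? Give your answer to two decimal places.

Required SEM = 12.7 / 1.96 ≈ 6.4796
r = 1 − (6.4796/12)² ≈ 1 − 0.2916 ≈ 0.7084

0.71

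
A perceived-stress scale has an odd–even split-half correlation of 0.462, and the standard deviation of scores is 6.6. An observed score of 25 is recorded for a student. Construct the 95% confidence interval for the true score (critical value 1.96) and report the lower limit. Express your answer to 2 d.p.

17.15

Spearman-Brown: r = 2(0.462) / (1 + 0.462) = 0.924 / 1.462 ≈ 0.632
SEM = 6.600 * √(1 − 0.632) = 6.600 * √0.368 ≈ 6.600 * 0.607 ≈ 4.004
Margin = 1.96 * 4.004 ≈ 7.847
Lower limit = 25 − 7.847 ≈ 17.153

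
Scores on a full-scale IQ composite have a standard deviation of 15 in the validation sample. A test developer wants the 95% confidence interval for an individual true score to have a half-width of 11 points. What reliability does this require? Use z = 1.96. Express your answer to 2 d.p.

0.86

Required SEM = 11 / 1.96 ≈ 5.6122
r = 1 − (5.6122/15)² ≈ 1 − 0.1400 ≈ 0.8600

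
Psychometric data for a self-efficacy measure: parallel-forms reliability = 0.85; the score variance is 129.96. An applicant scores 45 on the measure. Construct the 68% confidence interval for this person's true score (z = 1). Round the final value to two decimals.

[40.58, 49.42]

SD = √129.96 = 11.4000
SEM = 11.4000 × √(1 − 0.8500) = 11.4000 × √0.1500 ≈ 11.4000 × 0.3873 ≈ 4.4152
1 × SEM ≈ 4.4152
68% CI: 45 ± 4.4152 = [40.5848, 49.4152]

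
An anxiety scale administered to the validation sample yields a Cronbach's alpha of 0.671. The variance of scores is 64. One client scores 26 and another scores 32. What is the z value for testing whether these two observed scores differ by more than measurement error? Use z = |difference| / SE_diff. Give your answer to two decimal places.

0.92

σ = 64^(1/2) = 8.0000
The standard error of measurement is 8.0000·√(1 − 0.6710) ≃ 8.0000·0.5736 ≃ 4.5887.
SE_diff = √2 · SEM ≃ 6.4894
z = |26 − 32| / 6.4894 = 6 / 6.4894 ≃ 0.9246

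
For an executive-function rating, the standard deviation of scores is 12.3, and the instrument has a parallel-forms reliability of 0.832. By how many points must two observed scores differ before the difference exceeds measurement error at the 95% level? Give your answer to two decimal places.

13.97

SEM = 12.3000 × √(1 − 0.8320) = 12.3000 × √0.1680 ≃ 12.3000 × 0.4099 ≃ 5.0415
SE_diff = √2 × SEM ≃ 7.1298
Smallest detectable difference = 1.96×7.1298 ≃ 13.9743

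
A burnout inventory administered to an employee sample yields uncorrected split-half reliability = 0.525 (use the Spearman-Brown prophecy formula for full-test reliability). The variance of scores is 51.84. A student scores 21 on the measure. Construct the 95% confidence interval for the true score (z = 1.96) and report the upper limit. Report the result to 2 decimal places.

28.88

SD = √51.84 = 7.2000
Spearman-Brown: r = 2(0.525) / (1 + 0.525) = 1.0500 / 1.5250 ≃ 0.6885
SEM = 7.2000 × √(1 − 0.6885) = 7.2000 × √0.3115 ≃ 7.2000 × 0.5581 ≃ 4.0183
Half-width = 1.96×4.0183 ≃ 7.8759
Upper bound: 21 + 7.8759 = 28.8759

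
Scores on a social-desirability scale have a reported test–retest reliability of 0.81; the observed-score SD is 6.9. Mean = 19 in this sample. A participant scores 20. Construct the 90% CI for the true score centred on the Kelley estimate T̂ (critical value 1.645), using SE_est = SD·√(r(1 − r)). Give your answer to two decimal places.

T̂ = r·X + (1 − r)·M = 0.810*20 + 0.190*19 = 16.200 + 3.610 ≈ 19.810
SE_est = SD * √(r(1 − r)) = 6.900 * √0.154 ≈ 6.900 * 0.392 ≈ 2.707
90% CI: 19.810 ± 4.453 ≈ (15.357, 24.263)

[15.36, 24.26]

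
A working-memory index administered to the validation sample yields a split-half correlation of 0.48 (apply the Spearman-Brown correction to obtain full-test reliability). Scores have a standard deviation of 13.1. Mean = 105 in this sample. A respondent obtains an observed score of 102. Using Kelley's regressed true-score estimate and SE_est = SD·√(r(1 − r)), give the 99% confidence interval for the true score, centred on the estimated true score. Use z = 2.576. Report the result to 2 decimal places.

Spearman-Brown: r = 2(0.48) / (1 + 0.48) = 0.9600 / 1.4800 ≈ 0.6486
Estimated true score = 0.6486·102 + (1 − 0.6486)·105 ≈ 103.0541
SE_est = SD · √(r(1 − r)) = 13.1000 · √0.2279 ≈ 13.1000 · 0.4774 ≈ 6.2538
99% CI: 103.0541 ± 16.1099 ≈ (86.9442, 119.1639)

[86.94, 119.16]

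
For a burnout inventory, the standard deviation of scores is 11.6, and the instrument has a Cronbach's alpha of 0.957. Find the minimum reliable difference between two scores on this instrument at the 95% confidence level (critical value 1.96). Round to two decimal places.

6.67

SEM = 11.6000*√(1 − 0.9570) ≈ 2.4054
SE_diff = √2 * SEM ≈ 3.4018
Minimum reliable difference = 1.96 * SE_diff ≈ 1.96 * 3.4018 ≈ 6.6675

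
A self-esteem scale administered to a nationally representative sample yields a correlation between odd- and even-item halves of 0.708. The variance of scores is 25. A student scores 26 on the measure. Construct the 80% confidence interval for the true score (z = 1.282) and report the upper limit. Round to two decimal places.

28.65

SD = √25 ≃ 5.0000
Spearman-Brown: r = 2(0.708) / (1 + 0.708) = 1.4160 / 1.7080 ≃ 0.8290
SEM = 5.0000 * √(1 − 0.8290) = 5.0000 * √0.1710 ≃ 5.0000 * 0.4135 ≃ 2.0674
1.282 * SEM ≃ 2.6504
Upper bound: 26 + 2.6504 = 28.6504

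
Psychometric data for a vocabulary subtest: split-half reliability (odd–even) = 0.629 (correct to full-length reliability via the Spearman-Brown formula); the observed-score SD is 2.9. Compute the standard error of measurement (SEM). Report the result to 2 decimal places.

1.38

r_full = 2·0.629 / (1 + 0.629) ≈ 0.772
The standard error of measurement is 2.900·√(1 − 0.772) ≈ 2.900·0.477 ≈ 1.384.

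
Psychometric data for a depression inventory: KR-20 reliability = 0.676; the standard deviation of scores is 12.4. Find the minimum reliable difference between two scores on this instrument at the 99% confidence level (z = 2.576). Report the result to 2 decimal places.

SEM = 12.400 * √(1 − 0.676) = 12.400 * √0.324 ≈ 12.400 * 0.569 ≈ 7.058
SE_diff = SEM * √2 ≈ 7.058 * 1.414 ≈ 9.982
Smallest detectable difference = 2.576*9.982 ≈ 25.713

25.71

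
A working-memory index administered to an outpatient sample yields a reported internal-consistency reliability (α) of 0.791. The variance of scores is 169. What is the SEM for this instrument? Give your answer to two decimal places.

SD = √169 ≃ 13.0000
SEM = 13.0000 * √(1 − 0.7910) = 13.0000 * √0.2090 ≃ 13.0000 * 0.4572 ≃ 5.9431

5.94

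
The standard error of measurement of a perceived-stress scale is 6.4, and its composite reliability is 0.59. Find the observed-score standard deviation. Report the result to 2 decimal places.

σ = SEM·(1 − r)^(−1/2) ≈ 6.4*1.562 ≈ 9.995

10.00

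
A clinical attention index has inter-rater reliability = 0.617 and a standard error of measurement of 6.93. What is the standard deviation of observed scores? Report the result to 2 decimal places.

SD = 6.93 / √(1 − 0.617) ≈ 11.19783

11.20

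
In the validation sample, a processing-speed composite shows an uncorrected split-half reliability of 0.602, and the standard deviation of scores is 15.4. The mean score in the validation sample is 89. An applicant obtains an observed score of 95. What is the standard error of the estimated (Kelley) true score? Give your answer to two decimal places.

6.65

r_full = 2·0.602 / (1 + 0.602) ≈ 0.752
SE_est = SD · √(r(1 − r)) = 15.400 · √0.187 ≈ 15.400 · 0.432 ≈ 6.654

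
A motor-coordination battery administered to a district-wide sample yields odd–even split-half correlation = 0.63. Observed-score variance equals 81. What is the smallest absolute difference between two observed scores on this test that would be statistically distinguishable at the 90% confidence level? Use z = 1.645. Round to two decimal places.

9.98

SD = √81 ≈ 9.000
Spearman-Brown: r = 2(0.63) / (1 + 0.63) = 1.260 / 1.630 ≈ 0.773
The standard error of measurement is 9.000×√(1 − 0.773) ≈ 9.000×0.476 ≈ 4.288.
SE_diff = √2 × SEM ≈ 6.064
Minimum reliable difference = 1.645 × SE_diff ≈ 1.645 × 6.064 ≈ 9.975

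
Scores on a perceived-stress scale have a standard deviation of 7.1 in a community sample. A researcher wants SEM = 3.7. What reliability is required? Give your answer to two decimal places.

Required reliability = 1 − (SEM/SD)² = 1 − 0.27157 ≈ 0.72843

0.73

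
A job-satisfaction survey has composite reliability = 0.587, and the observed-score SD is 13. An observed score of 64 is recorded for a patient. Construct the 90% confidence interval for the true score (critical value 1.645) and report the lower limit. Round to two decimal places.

SEM = 13.00000 * √(1 − 0.58700) = 13.00000 * √0.41300 ≈ 13.00000 * 0.64265 ≈ 8.35446
1.645 * SEM ≈ 13.74309
Lower limit = 64 − 13.74309 ≈ 50.25691

50.26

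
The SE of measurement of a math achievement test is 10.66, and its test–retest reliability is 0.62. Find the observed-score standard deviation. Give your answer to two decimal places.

17.29

SD = 10.66 / √(1 − 0.62) ≈ 17.2928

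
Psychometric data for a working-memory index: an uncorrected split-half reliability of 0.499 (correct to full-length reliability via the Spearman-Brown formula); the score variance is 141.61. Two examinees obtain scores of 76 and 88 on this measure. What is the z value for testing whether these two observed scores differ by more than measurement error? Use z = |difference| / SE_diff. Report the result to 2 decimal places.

1.23

SD = √141.61 = 11.90000
r_full = 2·0.499 / (1 + 0.499) ≈ 0.66578
The standard error of measurement is 11.90000×√(1 − 0.66578) ≈ 11.90000×0.57812 ≈ 6.87963.
SE_diff = SEM × √2 ≈ 6.87963 × 1.41421 ≈ 9.72926
z = 12 / 9.72926 ≈ 1.23339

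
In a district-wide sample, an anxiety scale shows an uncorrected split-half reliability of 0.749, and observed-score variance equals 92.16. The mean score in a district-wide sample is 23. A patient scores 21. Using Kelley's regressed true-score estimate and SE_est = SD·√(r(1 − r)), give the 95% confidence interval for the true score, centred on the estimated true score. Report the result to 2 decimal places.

SD = √92.16 ≃ 9.60000
r_full = 2·0.749 / (1 + 0.749) ≃ 0.85649
T̂ = r·X + (1 − r)·M = 0.85649×21 + 0.14351×23 ≃ 17.98628 + 3.30074 ≃ 21.28702
SE_est = SD × √(r(1 − r)) = 9.60000 × √0.12292 ≃ 9.60000 × 0.35059 ≃ 3.36569
CI = 21.28702 ± 1.96 × 3.36569 → [14.69027, 27.88377]

[14.69, 27.88]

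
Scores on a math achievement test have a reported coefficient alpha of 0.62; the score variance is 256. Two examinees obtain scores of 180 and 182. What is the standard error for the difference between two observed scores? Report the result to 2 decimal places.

SD = √256 = 16.0000
SEM = 16.0000 * √(1 − 0.6200) = 16.0000 * √0.3800 ≃ 16.0000 * 0.6164 ≃ 9.8631
SE_diff = √2 * SEM ≃ 13.9485

13.95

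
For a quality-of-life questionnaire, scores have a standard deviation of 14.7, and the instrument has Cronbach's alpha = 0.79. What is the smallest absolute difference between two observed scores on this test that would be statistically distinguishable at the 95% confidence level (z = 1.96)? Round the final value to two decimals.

18.67

SEM = 14.7000 · √(1 − 0.7900) = 14.7000 · √0.2100 ≈ 14.7000 · 0.4583 ≈ 6.7364
Standard error of the difference = 6.7364·√2 ≈ 9.5267
Minimum reliable difference = 1.96 · SE_diff ≈ 1.96 · 9.5267 ≈ 18.6723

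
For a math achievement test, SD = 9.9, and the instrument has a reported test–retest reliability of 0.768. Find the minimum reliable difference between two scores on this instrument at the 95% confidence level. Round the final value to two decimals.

SEM = 9.90000 × √(1 − 0.76800) = 9.90000 × √0.23200 ≈ 9.90000 × 0.48166 ≈ 4.76847
Standard error of the difference = 4.76847·√2 ≈ 6.74364
Minimum reliable difference = 1.96 × SE_diff ≈ 1.96 × 6.74364 ≈ 13.21753

13.22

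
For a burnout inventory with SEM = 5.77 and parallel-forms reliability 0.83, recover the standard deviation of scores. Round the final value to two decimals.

SD = SEM / √(1 − r) = 5.77 / √0.17000 ≈ 5.77 / 0.41231 ≈ 13.99431

13.99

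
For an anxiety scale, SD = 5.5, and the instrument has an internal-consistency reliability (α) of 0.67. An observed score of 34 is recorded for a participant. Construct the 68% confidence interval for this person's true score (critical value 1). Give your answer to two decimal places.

[30.84, 37.16]

SEM = 5.500 × √(1 − 0.670) = 5.500 × √0.330 ≈ 5.500 × 0.574 ≈ 3.160
Half-width = 1×3.160 ≈ 3.160
CI = 34 ± 3.160 → [30.840, 37.160]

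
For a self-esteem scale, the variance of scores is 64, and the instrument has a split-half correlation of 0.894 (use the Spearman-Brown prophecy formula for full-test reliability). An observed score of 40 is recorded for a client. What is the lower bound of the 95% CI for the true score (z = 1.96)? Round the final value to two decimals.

SD = √64 = 8.0000
Spearman-Brown: r = 2(0.894) / (1 + 0.894) = 1.7880 / 1.8940 ≈ 0.9440
SEM = 8.0000 × √(1 − 0.9440) = 8.0000 × √0.0560 ≈ 8.0000 × 0.2366 ≈ 1.8926
Margin = 1.96 × 1.8926 ≈ 3.7094
Lower limit = 40 − 3.7094 ≈ 36.2906

36.29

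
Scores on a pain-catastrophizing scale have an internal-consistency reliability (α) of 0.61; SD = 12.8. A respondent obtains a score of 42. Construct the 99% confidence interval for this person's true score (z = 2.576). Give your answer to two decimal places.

The standard error of measurement is 12.80000*√(1 − 0.61000) ≈ 12.80000*0.62450 ≈ 7.99360.
Margin = 2.576 * 7.99360 ≈ 20.59151
CI = 42 ± 20.59151 → [21.40849, 62.59151]

[21.41, 62.59]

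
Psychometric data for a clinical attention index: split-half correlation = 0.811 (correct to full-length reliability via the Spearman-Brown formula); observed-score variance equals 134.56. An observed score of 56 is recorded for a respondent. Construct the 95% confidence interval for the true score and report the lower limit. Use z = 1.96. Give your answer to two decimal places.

48.66

SD = √134.56 = 11.6000
Spearman-Brown: r = 2(0.811) / (1 + 0.811) = 1.6220 / 1.8110 ≈ 0.8956
SEM = 11.6000 × √(1 − 0.8956) = 11.6000 × √0.1044 ≈ 11.6000 × 0.3231 ≈ 3.7474
Margin = 1.96 × 3.7474 ≈ 7.3449
Lower bound: 56 − 7.3449 = 48.6551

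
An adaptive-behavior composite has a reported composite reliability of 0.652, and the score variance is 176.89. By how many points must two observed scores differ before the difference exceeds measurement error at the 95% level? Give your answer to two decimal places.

σ = 176.89^(1/2) = 13.3000
The standard error of measurement is 13.3000*√(1 − 0.6520) ≃ 13.3000*0.5899 ≃ 7.8459.
SE_diff = SEM * √2 ≃ 7.8459 * 1.4142 ≃ 11.0957
Minimum reliable difference = 1.96 * SE_diff ≃ 1.96 * 11.0957 ≃ 21.7476

21.75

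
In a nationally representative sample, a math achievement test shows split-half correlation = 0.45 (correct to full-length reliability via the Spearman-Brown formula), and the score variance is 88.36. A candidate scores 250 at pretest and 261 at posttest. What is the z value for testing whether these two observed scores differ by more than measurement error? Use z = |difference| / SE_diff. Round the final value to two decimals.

1.34

SD = √88.36 = 9.40000
Spearman-Brown: r = 2(0.45) / (1 + 0.45) = 0.90000 / 1.45000 ≈ 0.62069
SEM = 9.40000·√(1 − 0.62069) ≈ 5.78929
SE_diff = √2 · SEM ≈ 8.18729
z = 11 / 8.18729 ≈ 1.34355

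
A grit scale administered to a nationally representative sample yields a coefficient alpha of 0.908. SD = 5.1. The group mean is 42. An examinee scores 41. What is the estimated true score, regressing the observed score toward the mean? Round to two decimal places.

41.09

T̂ = 0.908(41) + 0.092(42) ≈ 41.092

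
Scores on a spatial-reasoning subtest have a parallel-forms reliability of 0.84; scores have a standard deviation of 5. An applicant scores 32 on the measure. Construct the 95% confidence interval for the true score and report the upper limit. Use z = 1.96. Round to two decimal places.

35.92

SEM = 5.0000 · √(1 − 0.8400) = 5.0000 · √0.1600 ≈ 5.0000 · 0.4000 ≈ 2.0000
1.96 · SEM ≈ 3.9200
Upper limit = 32 + 3.9200 ≈ 35.9200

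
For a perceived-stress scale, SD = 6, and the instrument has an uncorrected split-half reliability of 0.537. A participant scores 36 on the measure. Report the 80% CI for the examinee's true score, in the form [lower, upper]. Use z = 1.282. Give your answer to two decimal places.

[31.78, 40.22]

Spearman-Brown: r = 2(0.537) / (1 + 0.537) = 1.07400 / 1.53700 ≈ 0.69876
The standard error of measurement is 6.00000*√(1 − 0.69876) ≈ 6.00000*0.54885 ≈ 3.29310.
Margin = 1.282 * 3.29310 ≈ 4.22175
CI = 36 ± 4.22175 → [31.77825, 40.22175]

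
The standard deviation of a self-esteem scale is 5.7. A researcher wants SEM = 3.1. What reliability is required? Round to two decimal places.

0.70

r = 1 − (SEM / SD)² = 1 − (3.1000 / 5.7)² ≈ 1 − 0.2958 ≈ 0.7042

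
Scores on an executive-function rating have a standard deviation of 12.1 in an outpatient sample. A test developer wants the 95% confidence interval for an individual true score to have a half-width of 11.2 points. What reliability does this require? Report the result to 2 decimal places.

SEM needed = half-width / z = 11.2/1.96 ≈ 5.71429
r = 1 − (SEM / SD)² = 1 − (5.71429 / 12.1)² ≈ 1 − 0.22302 ≈ 0.77698

0.78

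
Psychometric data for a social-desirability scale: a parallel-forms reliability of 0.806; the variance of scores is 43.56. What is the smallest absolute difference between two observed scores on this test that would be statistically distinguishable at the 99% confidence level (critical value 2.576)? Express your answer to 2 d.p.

10.59

SD = √43.56 = 6.6000
SEM = 6.6000 · √(1 − 0.8060) = 6.6000 · √0.1940 ≃ 6.6000 · 0.4405 ≃ 2.9070
SE_diff = √2 · SEM ≃ 4.1111
Minimum reliable difference = 2.576 · SE_diff ≃ 2.576 · 4.1111 ≃ 10.5902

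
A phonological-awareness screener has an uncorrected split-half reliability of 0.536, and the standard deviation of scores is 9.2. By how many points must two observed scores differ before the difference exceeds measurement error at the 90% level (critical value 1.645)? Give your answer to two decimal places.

r_full = 2·0.536 / (1 + 0.536) ≃ 0.69792
SEM = 9.20000×√(1 − 0.69792) ≃ 5.05651
SE_diff = √2 × SEM ≃ 7.15099
Minimum reliable difference = 1.645 × SE_diff ≃ 1.645 × 7.15099 ≃ 11.76338

11.76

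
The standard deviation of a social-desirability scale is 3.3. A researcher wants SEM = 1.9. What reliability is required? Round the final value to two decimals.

r = 1 − (SEM / SD)² = 1 − (1.90000 / 3.3)² ≈ 1 − 0.33150 ≈ 0.66850

0.67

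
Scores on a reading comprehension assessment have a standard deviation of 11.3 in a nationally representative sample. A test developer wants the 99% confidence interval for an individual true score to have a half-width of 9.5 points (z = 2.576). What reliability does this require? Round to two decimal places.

0.89

SEM needed = half-width / z = 9.5/2.576 ≈ 3.688
r = 1 − (SEM / SD)² = 1 − (3.688 / 11.3)² ≈ 1 − 0.107 ≈ 0.893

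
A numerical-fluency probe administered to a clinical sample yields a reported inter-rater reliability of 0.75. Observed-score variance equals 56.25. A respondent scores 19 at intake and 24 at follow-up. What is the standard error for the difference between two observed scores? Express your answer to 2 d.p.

SD = √56.25 ≈ 7.500
SEM = 7.500 × √(1 − 0.750) = 7.500 × √0.250 ≈ 7.500 × 0.500 ≈ 3.750
SE_diff = √2 × SEM ≈ 5.303

5.30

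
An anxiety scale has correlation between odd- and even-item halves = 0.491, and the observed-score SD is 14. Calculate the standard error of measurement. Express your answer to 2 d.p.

8.18

r_full = 2·0.491 / (1 + 0.491) ≃ 0.659
SEM = 14.000 * √(1 − 0.659) = 14.000 * √0.341 ≃ 14.000 * 0.584 ≃ 8.180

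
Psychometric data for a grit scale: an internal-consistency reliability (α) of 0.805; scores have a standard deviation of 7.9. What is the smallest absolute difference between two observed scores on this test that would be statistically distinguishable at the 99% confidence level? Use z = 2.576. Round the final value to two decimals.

12.71

The standard error of measurement is 7.90000*√(1 − 0.80500) ≃ 7.90000*0.44159 ≃ 3.48855.
SE_diff = √2 * SEM ≃ 4.93355
Smallest detectable difference = 2.576*4.93355 ≃ 12.70882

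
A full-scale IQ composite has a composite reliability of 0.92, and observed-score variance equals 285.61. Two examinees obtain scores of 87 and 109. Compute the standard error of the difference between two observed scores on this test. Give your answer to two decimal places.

6.76

SD = √285.61 = 16.900
SEM = 16.900·√(1 − 0.920) ≈ 4.780
Standard error of the difference = 4.780·√2 ≈ 6.760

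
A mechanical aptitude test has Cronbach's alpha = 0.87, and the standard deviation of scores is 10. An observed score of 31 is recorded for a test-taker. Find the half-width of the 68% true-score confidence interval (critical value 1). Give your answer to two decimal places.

3.61

SEM = 10.000 * √(1 − 0.870) = 10.000 * √0.130 ≃ 10.000 * 0.361 ≃ 3.606
Half-width = 1*3.606 ≃ 3.606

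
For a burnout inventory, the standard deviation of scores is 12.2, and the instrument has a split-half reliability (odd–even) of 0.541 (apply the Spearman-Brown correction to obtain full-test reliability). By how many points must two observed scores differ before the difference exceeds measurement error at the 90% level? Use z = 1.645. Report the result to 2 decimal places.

15.49

Full-length reliability (Spearman-Brown) = 2(0.541)/(1+0.541) ≈ 0.7021
SEM = 12.2000 · √(1 − 0.7021) = 12.2000 · √0.2979 ≈ 12.2000 · 0.5458 ≈ 6.6583
SE_diff = SEM · √2 ≈ 6.6583 · 1.4142 ≈ 9.4163
Smallest detectable difference = 1.645·9.4163 ≈ 15.4898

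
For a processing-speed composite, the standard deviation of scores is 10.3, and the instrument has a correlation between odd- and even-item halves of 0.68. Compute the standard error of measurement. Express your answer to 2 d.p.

4.50

r_full = 2·0.68 / (1 + 0.68) ≈ 0.810
SEM = 10.300 · √(1 − 0.810) = 10.300 · √0.190 ≈ 10.300 · 0.436 ≈ 4.495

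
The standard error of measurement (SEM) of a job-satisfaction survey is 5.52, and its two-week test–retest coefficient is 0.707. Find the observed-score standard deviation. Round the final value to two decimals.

SD = 5.52 / √(1 − 0.707) ≈ 10.198

10.20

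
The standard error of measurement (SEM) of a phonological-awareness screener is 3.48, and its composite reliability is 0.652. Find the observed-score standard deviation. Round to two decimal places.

σ = SEM·(1 − r)^(−1/2) ≃ 3.48·1.695 ≃ 5.899

5.90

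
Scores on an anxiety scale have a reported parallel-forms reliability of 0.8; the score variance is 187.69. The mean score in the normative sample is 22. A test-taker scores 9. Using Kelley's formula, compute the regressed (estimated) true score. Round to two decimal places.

11.60

T̂ = r·X + (1 − r)·M = 0.80000*9 + 0.20000*22 = 7.20000 + 4.40000 ≈ 11.60000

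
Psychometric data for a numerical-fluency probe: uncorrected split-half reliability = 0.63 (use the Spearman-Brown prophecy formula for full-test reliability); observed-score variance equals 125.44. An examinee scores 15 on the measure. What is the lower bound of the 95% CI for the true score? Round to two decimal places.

4.54

SD = √125.44 ≈ 11.200
Spearman-Brown: r = 2(0.63) / (1 + 0.63) = 1.260 / 1.630 ≈ 0.773
SEM = 11.200 * √(1 − 0.773) = 11.200 * √0.227 ≈ 11.200 * 0.476 ≈ 5.336
Margin = 1.96 * 5.336 ≈ 10.459
Lower limit = 15 − 10.459 ≈ 4.541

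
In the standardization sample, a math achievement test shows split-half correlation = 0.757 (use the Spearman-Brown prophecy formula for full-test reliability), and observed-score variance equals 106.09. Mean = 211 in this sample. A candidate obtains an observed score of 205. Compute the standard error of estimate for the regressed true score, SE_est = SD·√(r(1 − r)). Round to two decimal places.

3.56

SD = √106.09 ≈ 10.30000
Full-length reliability (Spearman-Brown) = 2(0.757)/(1+0.757) ≈ 0.86170
SE_est = SD · √(r(1 − r)) = 10.30000 · √0.11918 ≈ 10.30000 · 0.34522 ≈ 3.55575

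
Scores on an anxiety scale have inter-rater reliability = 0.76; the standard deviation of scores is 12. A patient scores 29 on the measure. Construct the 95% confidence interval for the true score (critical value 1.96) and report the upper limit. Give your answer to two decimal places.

40.52

SEM = 12.000*√(1 − 0.760) ≃ 5.879
1.96 * SEM ≃ 11.522
Upper limit = 29 + 11.522 ≃ 40.522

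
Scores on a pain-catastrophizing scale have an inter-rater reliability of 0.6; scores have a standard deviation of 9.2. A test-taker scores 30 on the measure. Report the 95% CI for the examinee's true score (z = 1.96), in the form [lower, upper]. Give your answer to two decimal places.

SEM = 9.2000 * √(1 − 0.6000) = 9.2000 * √0.4000 ≈ 9.2000 * 0.6325 ≈ 5.8186
Half-width = 1.96*5.8186 ≈ 11.4044
Interval: (18.5956, 41.4044)

[18.60, 41.40]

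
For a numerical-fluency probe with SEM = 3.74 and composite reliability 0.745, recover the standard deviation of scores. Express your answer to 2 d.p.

SD = SEM / √(1 − r) = 3.74 / √0.25500 ≃ 3.74 / 0.50498 ≃ 7.40630

7.41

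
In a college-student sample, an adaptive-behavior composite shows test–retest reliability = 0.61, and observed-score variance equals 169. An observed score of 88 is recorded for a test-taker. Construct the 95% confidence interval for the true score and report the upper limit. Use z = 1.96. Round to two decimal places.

SD = √169 = 13.0000
SEM = 13.0000·√(1 − 0.6100) ≈ 8.1185
Margin = 1.96 · 8.1185 ≈ 15.9123
Upper bound: 88 + 15.9123 = 103.9123

103.91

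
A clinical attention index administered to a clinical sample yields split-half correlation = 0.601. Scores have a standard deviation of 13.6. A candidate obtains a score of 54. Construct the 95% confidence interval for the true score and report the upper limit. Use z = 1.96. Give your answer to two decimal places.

67.31

Spearman-Brown: r = 2(0.601) / (1 + 0.601) = 1.2020 / 1.6010 ≈ 0.7508
SEM = 13.6000·√(1 − 0.7508) ≈ 6.7894
1.96 · SEM ≈ 13.3072
Upper bound: 54 + 13.3072 = 67.3072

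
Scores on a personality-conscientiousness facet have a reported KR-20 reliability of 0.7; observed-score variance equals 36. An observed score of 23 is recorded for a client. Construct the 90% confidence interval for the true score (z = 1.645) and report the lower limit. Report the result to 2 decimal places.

SD = √36 = 6.0000
SEM = 6.0000·√(1 − 0.7000) ≃ 3.2863
Half-width = 1.645·3.2863 ≃ 5.4060
Lower bound: 23 − 5.4060 = 17.5940

17.59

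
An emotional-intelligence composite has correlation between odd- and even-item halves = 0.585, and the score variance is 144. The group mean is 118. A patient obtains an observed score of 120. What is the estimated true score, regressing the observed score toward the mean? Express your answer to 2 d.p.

119.48

r_full = 2·0.585 / (1 + 0.585) ≃ 0.7382
Estimated true score = 0.7382*120 + (1 − 0.7382)*118 ≃ 119.4763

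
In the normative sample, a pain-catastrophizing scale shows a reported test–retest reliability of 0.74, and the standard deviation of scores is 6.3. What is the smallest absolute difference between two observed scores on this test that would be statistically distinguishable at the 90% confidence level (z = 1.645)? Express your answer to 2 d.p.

SEM = 6.300 * √(1 − 0.740) = 6.300 * √0.260 ≈ 6.300 * 0.510 ≈ 3.212
SE_diff = √2 * SEM ≈ 4.543
Minimum reliable difference = 1.645 * SE_diff ≈ 1.645 * 4.543 ≈ 7.473

7.47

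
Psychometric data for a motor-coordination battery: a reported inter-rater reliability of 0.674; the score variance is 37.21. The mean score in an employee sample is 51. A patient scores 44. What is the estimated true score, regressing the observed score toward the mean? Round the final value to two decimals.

46.28

T̂ = r·X + (1 − r)·M = 0.67400*44 + 0.32600*51 = 29.65600 + 16.62600 ≃ 46.28200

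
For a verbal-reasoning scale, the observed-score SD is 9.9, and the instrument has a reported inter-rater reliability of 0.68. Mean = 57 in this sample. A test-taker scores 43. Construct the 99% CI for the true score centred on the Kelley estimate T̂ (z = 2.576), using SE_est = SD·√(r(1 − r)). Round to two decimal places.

[35.58, 59.38]

Estimated true score = 0.680·43 + (1 − 0.680)·57 ≈ 47.480
SE_est = 9.900·√(0.680·0.320) ≈ 4.618
CI = 47.480 ± 2.576 · 4.618 → [35.584, 59.376]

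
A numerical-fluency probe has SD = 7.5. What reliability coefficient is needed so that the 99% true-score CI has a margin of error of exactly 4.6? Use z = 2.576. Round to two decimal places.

SEM needed = half-width / z = 4.6/2.576 ≈ 1.786
r = 1 − (SEM / SD)² = 1 − (1.786 / 7.5)² ≈ 1 − 0.057 ≈ 0.943

0.94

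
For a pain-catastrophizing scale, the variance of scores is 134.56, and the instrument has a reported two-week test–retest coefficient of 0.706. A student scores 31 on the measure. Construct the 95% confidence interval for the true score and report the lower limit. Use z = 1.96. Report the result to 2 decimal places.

18.67

SD = √134.56 = 11.6000
SEM = 11.6000·√(1 − 0.7060) ≈ 6.2897
Half-width = 1.96·6.2897 ≈ 12.3279
Lower limit = 31 − 12.3279 ≈ 18.6721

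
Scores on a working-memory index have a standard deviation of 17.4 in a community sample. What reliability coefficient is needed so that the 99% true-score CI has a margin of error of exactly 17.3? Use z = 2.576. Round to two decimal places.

SEM needed = half-width / z = 17.3/2.576 ≈ 6.716
r = 1 − (6.716/17.4)² ≈ 1 − 0.149 ≈ 0.851

0.85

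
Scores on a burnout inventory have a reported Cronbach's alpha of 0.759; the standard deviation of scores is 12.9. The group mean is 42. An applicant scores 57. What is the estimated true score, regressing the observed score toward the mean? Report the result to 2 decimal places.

53.39

T̂ = 0.75900(57) + 0.24100(42) ≈ 53.38500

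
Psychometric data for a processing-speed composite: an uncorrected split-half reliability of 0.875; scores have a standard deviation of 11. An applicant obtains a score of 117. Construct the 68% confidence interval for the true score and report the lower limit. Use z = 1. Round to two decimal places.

Full-length reliability (Spearman-Brown) = 2(0.875)/(1+0.875) ≃ 0.93333
The standard error of measurement is 11.00000*√(1 − 0.93333) ≃ 11.00000*0.25820 ≃ 2.84019.
Margin = 1 * 2.84019 ≃ 2.84019
Lower bound: 117 − 2.84019 = 114.15981

114.16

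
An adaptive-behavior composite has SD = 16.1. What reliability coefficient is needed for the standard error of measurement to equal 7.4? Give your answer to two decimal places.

0.79

Required reliability = 1 − (SEM/SD)² = 1 − 0.2113 ≈ 0.7887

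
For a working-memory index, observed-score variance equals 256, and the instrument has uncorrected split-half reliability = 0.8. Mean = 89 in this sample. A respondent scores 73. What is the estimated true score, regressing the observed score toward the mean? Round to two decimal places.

r_full = 2·0.8 / (1 + 0.8) ≈ 0.8889
Estimated true score = 0.8889·73 + (1 − 0.8889)·89 ≈ 74.7778

74.78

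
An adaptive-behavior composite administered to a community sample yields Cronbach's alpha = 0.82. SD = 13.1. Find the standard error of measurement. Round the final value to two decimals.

SEM = 13.100 · √(1 − 0.820) = 13.100 · √0.180 ≈ 13.100 · 0.424 ≈ 5.558

5.56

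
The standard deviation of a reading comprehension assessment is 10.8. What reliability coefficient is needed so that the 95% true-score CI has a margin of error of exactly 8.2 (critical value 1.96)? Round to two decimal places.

0.85

SEM needed = half-width / z = 8.2/1.96 ≈ 4.184
r = 1 − (4.184/10.8)² ≈ 1 − 0.150 ≈ 0.850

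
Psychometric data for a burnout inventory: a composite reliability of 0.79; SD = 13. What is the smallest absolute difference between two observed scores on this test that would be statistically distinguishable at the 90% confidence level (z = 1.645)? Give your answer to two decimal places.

The standard error of measurement is 13.000·√(1 − 0.790) ≈ 13.000·0.458 ≈ 5.957.
Standard error of the difference = 5.957·√2 ≈ 8.425
Minimum reliable difference = 1.645 · SE_diff ≈ 1.645 · 8.425 ≈ 13.859

13.86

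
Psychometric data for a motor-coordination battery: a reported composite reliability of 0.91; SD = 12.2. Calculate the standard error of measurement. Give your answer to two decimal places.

3.66

SEM = 12.20000 · √(1 − 0.91000) = 12.20000 · √0.09000 ≈ 12.20000 · 0.30000 ≈ 3.66000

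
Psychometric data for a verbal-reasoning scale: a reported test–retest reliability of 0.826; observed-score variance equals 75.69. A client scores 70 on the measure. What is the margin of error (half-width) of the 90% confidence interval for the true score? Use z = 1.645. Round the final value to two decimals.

5.97

SD = √75.69 ≃ 8.700
SEM = 8.700×√(1 − 0.826) ≃ 3.629
1.645 × SEM ≃ 5.970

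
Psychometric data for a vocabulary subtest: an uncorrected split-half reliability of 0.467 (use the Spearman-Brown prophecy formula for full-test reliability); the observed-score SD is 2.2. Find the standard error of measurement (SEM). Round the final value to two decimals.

r_full = 2·0.467 / (1 + 0.467) ≃ 0.6367
SEM = 2.2000 * √(1 − 0.6367) = 2.2000 * √0.3633 ≃ 2.2000 * 0.6028 ≃ 1.3261

1.33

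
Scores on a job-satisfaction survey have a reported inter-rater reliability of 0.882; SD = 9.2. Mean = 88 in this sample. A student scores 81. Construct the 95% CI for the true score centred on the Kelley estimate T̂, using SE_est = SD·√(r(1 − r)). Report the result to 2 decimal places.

[76.01, 87.64]

T̂ = r·X + (1 − r)·M = 0.8820*81 + 0.1180*88 = 71.4420 + 10.3840 ≃ 81.8260
SE_est = 9.2000·√[r(1 − r)] ≃ 2.9680
CI = 81.8260 ± 1.96 * 2.9680 → [76.0087, 87.6433]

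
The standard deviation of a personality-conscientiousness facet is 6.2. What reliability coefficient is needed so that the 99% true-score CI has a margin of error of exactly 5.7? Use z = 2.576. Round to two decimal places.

0.87

Required SEM = 5.7 / 2.576 ≈ 2.213
r = 1 − (2.213/6.2)² ≈ 1 − 0.127 ≈ 0.873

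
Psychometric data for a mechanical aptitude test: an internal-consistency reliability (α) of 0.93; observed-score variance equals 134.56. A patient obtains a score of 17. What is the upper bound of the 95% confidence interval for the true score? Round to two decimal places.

SD = √134.56 ≈ 11.6000
The standard error of measurement is 11.6000*√(1 − 0.9300) ≈ 11.6000*0.2646 ≈ 3.0691.
Half-width = 1.96*3.0691 ≈ 6.0154
Upper bound: 17 + 6.0154 = 23.0154

23.02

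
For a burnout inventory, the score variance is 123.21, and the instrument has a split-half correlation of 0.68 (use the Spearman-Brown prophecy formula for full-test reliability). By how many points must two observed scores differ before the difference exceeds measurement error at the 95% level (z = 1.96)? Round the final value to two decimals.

SD = √123.21 ≈ 11.100
Full-length reliability (Spearman-Brown) = 2(0.68)/(1+0.68) ≈ 0.810
SEM = 11.100·√(1 − 0.810) ≈ 4.844
Standard error of the difference = 4.844·√2 ≈ 6.851
Smallest detectable difference = 1.96·6.851 ≈ 13.428

13.43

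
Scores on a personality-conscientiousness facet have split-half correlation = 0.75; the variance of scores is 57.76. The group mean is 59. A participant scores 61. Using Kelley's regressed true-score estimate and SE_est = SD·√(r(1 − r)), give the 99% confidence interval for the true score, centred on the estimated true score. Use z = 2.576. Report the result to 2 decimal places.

[53.86, 67.57]

SD = √57.76 ≈ 7.600
Spearman-Brown: r = 2(0.75) / (1 + 0.75) = 1.500 / 1.750 ≈ 0.857
T̂ = r·X + (1 − r)·M = 0.857×61 + 0.143×59 ≈ 52.286 + 8.429 ≈ 60.714
SE_est = 7.600×√(0.857×0.143) ≈ 2.659
CI = 60.714 ± 2.576 × 2.659 → [53.864, 67.565]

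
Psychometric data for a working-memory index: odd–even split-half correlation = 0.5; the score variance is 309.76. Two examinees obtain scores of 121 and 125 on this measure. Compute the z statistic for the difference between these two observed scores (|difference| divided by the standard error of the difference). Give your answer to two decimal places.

0.28

SD = √309.76 ≈ 17.600
r_full = 2·0.5 / (1 + 0.5) ≈ 0.667
SEM = 17.600 · √(1 − 0.667) = 17.600 · √0.333 ≈ 17.600 · 0.577 ≈ 10.161
Standard error of the difference = 10.161·√2 ≈ 14.370
z = 4 / 14.370 ≈ 0.278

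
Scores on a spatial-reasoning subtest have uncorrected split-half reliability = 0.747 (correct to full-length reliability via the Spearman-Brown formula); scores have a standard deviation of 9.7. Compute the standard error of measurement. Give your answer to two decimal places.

3.69

Spearman-Brown: r = 2(0.747) / (1 + 0.747) = 1.4940 / 1.7470 ≈ 0.8552
SEM = 9.7000 × √(1 − 0.8552) = 9.7000 × √0.1448 ≈ 9.7000 × 0.3806 ≈ 3.6914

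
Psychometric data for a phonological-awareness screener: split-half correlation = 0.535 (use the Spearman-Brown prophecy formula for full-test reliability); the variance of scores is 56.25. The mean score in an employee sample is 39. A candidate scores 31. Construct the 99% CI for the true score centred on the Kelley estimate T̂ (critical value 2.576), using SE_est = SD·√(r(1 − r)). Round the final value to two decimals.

[24.55, 42.30]

σ = 56.25^(1/2) = 7.500
Full-length reliability (Spearman-Brown) = 2(0.535)/(1+0.535) ≃ 0.697
T̂ = 0.697(31) + 0.303(39) ≃ 33.423
SE_est = 7.500*√(0.697*0.303) ≃ 3.446
99% CI: 33.423 ± 8.878 ≃ (24.545, 42.301)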